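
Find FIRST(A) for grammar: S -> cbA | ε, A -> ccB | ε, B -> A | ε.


Per alternative of A: FIRST(ccB) = {c}; FIRST(ε) = {ε}
FIRST(A) = {c, ε}


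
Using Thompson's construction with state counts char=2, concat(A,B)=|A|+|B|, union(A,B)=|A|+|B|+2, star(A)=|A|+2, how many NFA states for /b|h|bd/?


Syntax tree has 4 char leaf(s), 2 union(s), 0 star(s)
chars contribute 4×2 = 8; each union adds +2; each star adds +2
Total: 8 + 4 + 0 = 12 states


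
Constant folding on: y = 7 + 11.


7 + 11 = 18 at compile time
Optimized: y = 18


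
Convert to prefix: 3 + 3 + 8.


left-to-right (same/higher precedence on left): tree is (+ (+ 3 3) 8)
Prefix: + + 3 3 8


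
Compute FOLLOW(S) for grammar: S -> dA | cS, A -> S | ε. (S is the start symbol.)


$ ∈ FOLLOW(S). For each A -> αBβ: add FIRST(β)\{ε} to FOLLOW(B); if β nullable, add FOLLOW(A).
FOLLOW(S) = {$}


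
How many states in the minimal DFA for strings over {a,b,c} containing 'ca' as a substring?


KMP-style automaton: 2 progress states + 1 absorbing accept = 3
Minimal DFA: 3 states


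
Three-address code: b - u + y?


Break into single-operator statements:
t1 = b - u
t2 = t1 + y


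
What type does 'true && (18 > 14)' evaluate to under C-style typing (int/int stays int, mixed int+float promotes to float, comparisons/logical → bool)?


Operand types: bool && bool
Rule: logical operators take bool operands and yield bool
Result type: bool


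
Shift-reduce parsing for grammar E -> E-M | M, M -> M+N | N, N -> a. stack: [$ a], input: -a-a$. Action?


'a' on top is the handle for N -> a
Action: reduce (N -> a)


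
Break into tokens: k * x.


Scan left to right, longest-match per lexeme
Tokens: ID(k), OP(*), ID(x)


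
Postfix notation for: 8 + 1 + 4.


Left to right (same or higher precedence on left)
Postfix: 8 1 + 4 +


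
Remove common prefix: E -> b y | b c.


Common prefix: 'b'
Factored: E -> b E', E' -> y | c


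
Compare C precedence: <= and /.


'/' is multiplicative (level 10); '<=' is relational (level 7)
Higher level binds tighter
'/' has higher precedence than '<='


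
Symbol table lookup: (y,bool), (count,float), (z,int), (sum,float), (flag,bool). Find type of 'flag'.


Lookup 'flag' → type bool


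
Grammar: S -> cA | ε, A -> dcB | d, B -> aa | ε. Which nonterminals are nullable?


A nonterminal is nullable iff some alternative derives ε (directly, or every symbol in it is nullable)
Nullable: {B, S}


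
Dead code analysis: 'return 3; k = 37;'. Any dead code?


statement follows a return and is unreachable
Dead: 'k = 37'


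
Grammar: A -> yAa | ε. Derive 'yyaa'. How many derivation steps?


Derivation: A => yAa => yyAaa => yyaa
Steps: 3


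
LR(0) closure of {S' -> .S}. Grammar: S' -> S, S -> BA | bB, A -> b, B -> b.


Start: S' -> .S
For each item with dot before a nonterminal B, add B -> .γ for every B-production
Closure: [S' -> .S, S -> .BA, S -> .bB, B -> .b]


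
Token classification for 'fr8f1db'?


Pattern: letter/underscore followed by alphanumerics, not a keyword
Type: IDENTIFIER


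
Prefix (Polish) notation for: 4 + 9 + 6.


left-to-right (same/higher precedence on left): tree is (+ (+ 4 9) 6)
Prefix: + + 4 9 6


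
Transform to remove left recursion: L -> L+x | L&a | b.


Left-recursive alternatives: L+x, L&a; non-recursive: b
Introduce L': L -> bL', L' -> +xL' | &aL' | ε


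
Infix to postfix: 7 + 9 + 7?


Left to right (same or higher precedence on left)
Postfix: 7 9 + 7 +


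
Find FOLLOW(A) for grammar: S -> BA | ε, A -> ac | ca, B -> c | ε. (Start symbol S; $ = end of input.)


$ ∈ FOLLOW(S). For each A -> αBβ: add FIRST(β)\{ε} to FOLLOW(B); if β nullable, add FOLLOW(A).
FOLLOW(A) = {$}


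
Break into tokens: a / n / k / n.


Scan left to right, longest-match per lexeme
Tokens: ID(a), OP(/), ID(n), OP(/), ID(k), OP(/), ID(n)


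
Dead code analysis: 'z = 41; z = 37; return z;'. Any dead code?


first assignment to z is overwritten before any read
Dead: 'z = 41'


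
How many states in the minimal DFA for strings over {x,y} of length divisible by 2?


Track length mod 2: states 0..1, accept at 0
Minimal DFA: 2 states


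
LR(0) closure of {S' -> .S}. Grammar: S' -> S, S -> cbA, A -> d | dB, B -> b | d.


Start: S' -> .S
For each item with dot before a nonterminal B, add B -> .γ for every B-production
Closure: [S' -> .S, S -> .cbA]


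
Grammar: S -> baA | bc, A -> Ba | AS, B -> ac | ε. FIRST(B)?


Per alternative of B: FIRST(ac) = {a}; FIRST(ε) = {ε}
FIRST(B) = {a, ε}


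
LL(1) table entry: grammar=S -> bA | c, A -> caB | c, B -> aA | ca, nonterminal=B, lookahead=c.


For [B, c]: 'c' ∈ FIRST(ca)
Entry: B -> ca


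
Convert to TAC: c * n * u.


Break into single-operator statements:
t1 = c * n
t2 = t1 * u


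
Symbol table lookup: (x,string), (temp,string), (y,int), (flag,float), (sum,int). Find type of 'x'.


Lookup 'x' → type string


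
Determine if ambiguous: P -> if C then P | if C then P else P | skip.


dangling else: 'if C then if C then skip else skip' parses two ways
Ambiguous


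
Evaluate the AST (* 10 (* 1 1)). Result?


Evaluate inner: (* 1 1) = 1
Evaluate root: (* 10 1) = 10
Result: 10


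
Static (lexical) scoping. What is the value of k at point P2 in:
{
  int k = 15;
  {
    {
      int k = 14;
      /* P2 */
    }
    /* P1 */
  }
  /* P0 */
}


k declared in the same block as P2
k = 14


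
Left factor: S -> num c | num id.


Common prefix: 'num'
Factored: S -> num S', S' -> c | id


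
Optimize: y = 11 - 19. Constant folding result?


11 - 19 = -8 at compile time
Optimized: y = -8


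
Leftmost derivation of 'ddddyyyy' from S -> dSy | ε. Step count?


Derivation: S => dSy => ddSyy => dddSyyy => ddddSyyyy => ddddyyyy
Steps: 5


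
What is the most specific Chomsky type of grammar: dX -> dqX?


LHS has context (more than one symbol) and |LHS| ≤ |RHS|
Classification: Type 1 (Context-Sensitive)


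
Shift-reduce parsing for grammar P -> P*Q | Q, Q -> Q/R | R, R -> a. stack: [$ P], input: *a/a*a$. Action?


shift '*' to continue P -> P*Q
Action: shift


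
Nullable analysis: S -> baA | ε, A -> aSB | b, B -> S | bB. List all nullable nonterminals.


A nonterminal is nullable iff some alternative derives ε (directly, or every symbol in it is nullable)
Nullable: {B, S}


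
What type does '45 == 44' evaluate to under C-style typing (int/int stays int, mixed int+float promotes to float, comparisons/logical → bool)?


Operand types: int == int
Rule: comparison yields bool
Result type: bool


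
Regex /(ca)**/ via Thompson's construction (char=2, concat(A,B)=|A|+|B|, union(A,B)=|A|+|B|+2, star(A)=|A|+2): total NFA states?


Syntax tree has 2 char leaf(s), 0 union(s), 2 star(s)
chars contribute 2×2 = 4; each union adds +2; each star adds +2
Total: 4 + 0 + 4 = 8 states


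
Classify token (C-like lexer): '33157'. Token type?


Pattern: digits only
Type: INTEGER_LITERAL


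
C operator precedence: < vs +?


'+' is additive (level 9); '<' is relational (level 7)
Higher level binds tighter
'+' has higher precedence than '<'


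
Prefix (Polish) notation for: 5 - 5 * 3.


'*' binds tighter: tree is (- 5 (* 5 3))
Prefix: - 5 * 5 3


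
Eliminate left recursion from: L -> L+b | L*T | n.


Left-recursive alternatives: L+b, L*T; non-recursive: n
Introduce L': L -> nL', L' -> +bL' | *TL' | ε


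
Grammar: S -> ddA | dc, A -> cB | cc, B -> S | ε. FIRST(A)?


Per alternative of A: FIRST(cB) = {c}; FIRST(cc) = {c}
FIRST(A) = {c}


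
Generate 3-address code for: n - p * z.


Break into single-operator statements:
t1 = p * z
t2 = n - t1


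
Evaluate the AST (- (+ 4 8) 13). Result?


Evaluate inner: (+ 4 8) = 12
Evaluate root: (- 12 13) = -1
Result: -1


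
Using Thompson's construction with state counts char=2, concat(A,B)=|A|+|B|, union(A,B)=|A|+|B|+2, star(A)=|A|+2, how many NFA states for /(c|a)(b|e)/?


Syntax tree has 4 char leaf(s), 2 union(s), 0 star(s)
chars contribute 4×2 = 8; each union adds +2; each star adds +2
Total: 8 + 4 + 0 = 12 states


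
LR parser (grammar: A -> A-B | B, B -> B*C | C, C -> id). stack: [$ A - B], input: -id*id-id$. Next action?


handle 'A-B' on top; lookahead ∈ FOLLOW(A) = {-, $}
Action: reduce (A -> A-B)


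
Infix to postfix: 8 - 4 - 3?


Left to right (same or higher precedence on left)
Postfix: 8 4 - 3 -


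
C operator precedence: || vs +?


'+' is additive (level 9); '||' is logical OR (level 1)
Higher level binds tighter
'+' has higher precedence than '||'


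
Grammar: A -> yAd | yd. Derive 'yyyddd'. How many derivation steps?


Derivation: A => yAd => yyAdd => yyyddd
Steps: 3


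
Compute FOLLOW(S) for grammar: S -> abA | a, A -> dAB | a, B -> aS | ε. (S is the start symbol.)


$ ∈ FOLLOW(S). For each A -> αBβ: add FIRST(β)\{ε} to FOLLOW(B); if β nullable, add FOLLOW(A).
FOLLOW(S) = {$, a}


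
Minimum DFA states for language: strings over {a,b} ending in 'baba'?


Track the longest suffix of input matching a prefix of 'baba': 5 classes (prefixes of length 0..4)
Minimal DFA: 5 states


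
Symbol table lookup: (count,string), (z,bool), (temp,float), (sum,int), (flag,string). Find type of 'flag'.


Lookup 'flag' → type string


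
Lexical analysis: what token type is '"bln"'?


Pattern: double-quoted sequence
Type: STRING_LITERAL


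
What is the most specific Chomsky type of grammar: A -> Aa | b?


Left-linear: every RHS is a terminal or one nonterminal followed by a terminal
Classification: Type 3 (Regular)


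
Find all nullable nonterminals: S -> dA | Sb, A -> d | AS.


A nonterminal is nullable iff some alternative derives ε (directly, or every symbol in it is nullable)
Nullable: {}


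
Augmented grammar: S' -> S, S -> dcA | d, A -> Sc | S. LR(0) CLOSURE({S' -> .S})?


Start: S' -> .S
For each item with dot before a nonterminal B, add B -> .γ for every B-production
Closure: [S' -> .S, S -> .dcA, S -> .d]


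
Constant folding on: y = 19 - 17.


19 - 17 = 2 at compile time
Optimized: y = 2


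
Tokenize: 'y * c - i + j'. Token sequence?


Scan left to right, longest-match per lexeme
Tokens: ID(y), OP(*), ID(c), OP(-), ID(i), OP(+), ID(j)


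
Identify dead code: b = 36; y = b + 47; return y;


b is read by y's definition; y is returned
No dead code


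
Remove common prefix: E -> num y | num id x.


Common prefix: 'num'
Factored: E -> num E', E' -> y | id x


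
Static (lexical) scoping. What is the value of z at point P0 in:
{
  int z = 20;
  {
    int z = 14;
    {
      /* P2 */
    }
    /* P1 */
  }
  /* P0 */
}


z declared in the same block as P0
z = 20


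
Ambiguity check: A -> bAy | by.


balanced b^n…y^n: each string has a unique parse
Unambiguous


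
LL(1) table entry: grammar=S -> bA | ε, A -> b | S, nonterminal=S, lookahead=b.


For [S, b]: 'b' ∈ FIRST(bA)
Entry: S -> bA


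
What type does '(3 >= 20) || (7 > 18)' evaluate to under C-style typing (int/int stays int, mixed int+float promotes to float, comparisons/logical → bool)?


Operand types: bool || bool
Rule: logical operators take bool operands and yield bool
Result type: bool


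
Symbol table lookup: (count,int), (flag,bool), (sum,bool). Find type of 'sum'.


Lookup 'sum' → type bool


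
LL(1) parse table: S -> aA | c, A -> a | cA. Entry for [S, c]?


For [S, c]: 'c' ∈ FIRST(c)
Entry: S -> c


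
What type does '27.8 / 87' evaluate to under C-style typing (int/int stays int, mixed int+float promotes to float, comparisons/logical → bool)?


Operand types: float / int
Rule: mixed int/float promotes to float; int/int stays int
Result type: float


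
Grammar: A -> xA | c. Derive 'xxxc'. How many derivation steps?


Derivation: A => xA => xxA => xxxA => xxxc
Steps: 4


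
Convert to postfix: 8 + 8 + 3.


Left to right (same or higher precedence on left)
Postfix: 8 8 + 3 +


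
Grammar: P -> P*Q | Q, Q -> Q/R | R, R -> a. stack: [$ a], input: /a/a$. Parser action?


'a' on top is the handle for R -> a
Action: reduce (R -> a)


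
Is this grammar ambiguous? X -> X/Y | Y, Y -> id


precedence layered via separate nonterminal Y: deterministic
Unambiguous


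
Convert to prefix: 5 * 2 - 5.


left-to-right (same/higher precedence on left): tree is (- (* 5 2) 5)
Prefix: - * 5 2 5


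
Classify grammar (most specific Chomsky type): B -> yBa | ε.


Single nonterminal LHS, but y^n a^n is not regular
Classification: Type 2 (Context-Free)


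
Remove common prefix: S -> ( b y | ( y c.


Common prefix: '('
Factored: S -> ( S', S' -> b y | y c


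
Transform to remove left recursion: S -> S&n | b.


Left-recursive alternatives: S&n; non-recursive: b
Introduce S': S -> bS', S' -> &nS' | ε


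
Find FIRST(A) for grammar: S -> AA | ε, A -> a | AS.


Per alternative of A: FIRST(a) = {a}; FIRST(AS) = {a}
FIRST(A) = {a}


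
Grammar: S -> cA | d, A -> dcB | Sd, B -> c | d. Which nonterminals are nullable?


A nonterminal is nullable iff some alternative derives ε (directly, or every symbol in it is nullable)
Nullable: {}


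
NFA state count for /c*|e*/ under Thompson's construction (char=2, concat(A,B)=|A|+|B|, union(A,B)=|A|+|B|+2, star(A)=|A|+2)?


Syntax tree has 2 char leaf(s), 1 union(s), 2 star(s)
chars contribute 2×2 = 4; each union adds +2; each star adds +2
Total: 4 + 2 + 4 = 10 states


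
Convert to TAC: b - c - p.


Break into single-operator statements:
t1 = b - c
t2 = t1 - p


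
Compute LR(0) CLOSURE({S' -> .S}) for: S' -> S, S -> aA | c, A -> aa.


Start: S' -> .S
For each item with dot before a nonterminal B, add B -> .γ for every B-production
Closure: [S' -> .S, S -> .aA, S -> .c]


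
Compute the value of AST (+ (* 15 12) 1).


Evaluate inner: (* 15 12) = 180
Evaluate root: (+ 180 1) = 181
Result: 181


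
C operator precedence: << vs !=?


'<<' is shift (level 8); '!=' is equality (level 6)
Higher level binds tighter
'<<' has higher precedence than '!='


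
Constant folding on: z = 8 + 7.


8 + 7 = 15 at compile time
Optimized: z = 15


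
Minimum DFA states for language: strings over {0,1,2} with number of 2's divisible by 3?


Track (count of 2) mod 3: states 0..2, accept at 0
Minimal DFA: 3 states


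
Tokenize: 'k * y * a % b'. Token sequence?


Scan left to right, longest-match per lexeme
Tokens: ID(k), OP(*), ID(y), OP(*), ID(a), OP(%), ID(b)


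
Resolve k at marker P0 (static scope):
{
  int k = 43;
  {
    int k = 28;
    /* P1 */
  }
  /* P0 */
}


k declared in the same block as P0
k = 43


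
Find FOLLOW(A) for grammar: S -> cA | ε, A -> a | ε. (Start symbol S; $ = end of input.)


$ ∈ FOLLOW(S). For each A -> αBβ: add FIRST(β)\{ε} to FOLLOW(B); if β nullable, add FOLLOW(A).
FOLLOW(A) = {$}


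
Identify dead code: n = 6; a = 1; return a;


n is assigned but never read
Dead: 'n = 6'


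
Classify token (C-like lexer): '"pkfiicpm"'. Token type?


Pattern: double-quoted sequence
Type: STRING_LITERAL


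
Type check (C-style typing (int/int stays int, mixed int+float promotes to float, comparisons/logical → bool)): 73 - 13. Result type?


Operand types: int - int
Rule: mixed int/float promotes to float; int/int stays int
Result type: int


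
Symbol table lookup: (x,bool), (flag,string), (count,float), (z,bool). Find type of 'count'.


Lookup 'count' → type float


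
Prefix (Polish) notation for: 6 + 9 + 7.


left-to-right (same/higher precedence on left): tree is (+ (+ 6 9) 7)
Prefix: + + 6 9 7


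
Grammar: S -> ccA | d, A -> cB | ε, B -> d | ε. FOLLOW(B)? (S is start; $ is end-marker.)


$ ∈ FOLLOW(S). For each A -> αBβ: add FIRST(β)\{ε} to FOLLOW(B); if β nullable, add FOLLOW(A).
FOLLOW(B) = {$}


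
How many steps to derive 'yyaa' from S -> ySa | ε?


Derivation: S => ySa => yySaa => yyaa
Steps: 3


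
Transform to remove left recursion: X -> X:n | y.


Left-recursive alternatives: X:n; non-recursive: y
Introduce X': X -> yX', X' -> :nX' | ε


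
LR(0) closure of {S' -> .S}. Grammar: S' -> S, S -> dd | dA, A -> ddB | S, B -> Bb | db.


Start: S' -> .S
For each item with dot before a nonterminal B, add B -> .γ for every B-production
Closure: [S' -> .S, S -> .dd, S -> .dA]


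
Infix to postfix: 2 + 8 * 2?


* has higher precedence, evaluate 8*2 first
Postfix: 2 8 2 * +


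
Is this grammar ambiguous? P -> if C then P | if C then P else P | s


dangling else: 'if C then if C then s else s' parses two ways
Ambiguous


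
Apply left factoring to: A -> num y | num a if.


Common prefix: 'num'
Factored: A -> num A', A' -> y | a if


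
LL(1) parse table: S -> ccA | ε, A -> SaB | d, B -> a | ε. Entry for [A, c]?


For [A, c]: 'c' ∈ FIRST(SaB)
Entry: A -> SaB


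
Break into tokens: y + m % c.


Scan left to right, longest-match per lexeme
Tokens: ID(y), OP(+), ID(m), OP(%), ID(c)


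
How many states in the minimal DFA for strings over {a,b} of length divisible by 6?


Track length mod 6: states 0..5, accept at 0
Minimal DFA: 6 states


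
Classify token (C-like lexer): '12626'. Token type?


Pattern: digits only
Type: INTEGER_LITERAL


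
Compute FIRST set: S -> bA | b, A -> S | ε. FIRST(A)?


Per alternative of A: FIRST(S) = {b}; FIRST(ε) = {ε}
FIRST(A) = {b, ε}


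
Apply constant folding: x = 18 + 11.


18 + 11 = 29 at compile time
Optimized: x = 29


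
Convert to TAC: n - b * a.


Break into single-operator statements:
t1 = b * a
t2 = n - t1


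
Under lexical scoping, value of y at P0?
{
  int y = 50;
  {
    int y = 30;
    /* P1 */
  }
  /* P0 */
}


y declared in the same block as P0
y = 50


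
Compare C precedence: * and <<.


'*' is multiplicative (level 10); '<<' is shift (level 8)
Higher level binds tighter
'*' has higher precedence than '<<'


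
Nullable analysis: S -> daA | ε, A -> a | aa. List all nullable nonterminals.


A nonterminal is nullable iff some alternative derives ε (directly, or every symbol in it is nullable)
Nullable: {S}


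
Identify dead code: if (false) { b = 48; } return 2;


condition is constant false, so the whole block is unreachable
Dead: 'if (false) { b = 48; }'


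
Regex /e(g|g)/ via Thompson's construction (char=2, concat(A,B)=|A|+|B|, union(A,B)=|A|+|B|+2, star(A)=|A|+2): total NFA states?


Syntax tree has 3 char leaf(s), 1 union(s), 0 star(s)
chars contribute 3×2 = 6; each union adds +2; each star adds +2
Total: 6 + 2 + 0 = 8 states


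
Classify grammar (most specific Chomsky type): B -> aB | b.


Right-linear: every RHS is a terminal or a terminal followed by one nonterminal
Classification: Type 3 (Regular)


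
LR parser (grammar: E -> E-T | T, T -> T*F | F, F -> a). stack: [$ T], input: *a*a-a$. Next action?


shift '*' to continue T -> T*F
Action: shift


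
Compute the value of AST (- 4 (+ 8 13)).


Evaluate inner: (+ 8 13) = 21
Evaluate root: (- 4 21) = -17
Result: -17


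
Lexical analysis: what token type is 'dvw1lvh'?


Pattern: letter/underscore followed by alphanumerics, not a keyword
Type: IDENTIFIER


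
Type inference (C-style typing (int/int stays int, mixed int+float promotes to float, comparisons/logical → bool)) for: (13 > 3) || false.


Operand types: bool || bool
Rule: logical operators take bool operands and yield bool
Result type: bool


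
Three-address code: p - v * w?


Break into single-operator statements:
t1 = v * w
t2 = p - t1


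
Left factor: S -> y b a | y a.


Common prefix: 'y'
Factored: S -> y S', S' -> b a | a


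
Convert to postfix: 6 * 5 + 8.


Left to right (same or higher precedence on left)
Postfix: 6 5 * 8 +


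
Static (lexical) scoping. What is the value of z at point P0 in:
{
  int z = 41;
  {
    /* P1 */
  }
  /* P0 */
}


z declared in the same block as P0
z = 41


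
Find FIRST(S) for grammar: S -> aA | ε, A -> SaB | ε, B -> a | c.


Per alternative of S: FIRST(aA) = {a}; FIRST(ε) = {ε}
FIRST(S) = {a, ε}


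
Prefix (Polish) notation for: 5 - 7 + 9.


left-to-right (same/higher precedence on left): tree is (+ (- 5 7) 9)
Prefix: + - 5 7 9


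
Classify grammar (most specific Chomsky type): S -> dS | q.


Right-linear: every RHS is a terminal or a terminal followed by one nonterminal
Classification: Type 3 (Regular)


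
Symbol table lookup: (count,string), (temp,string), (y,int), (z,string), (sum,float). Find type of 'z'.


Lookup 'z' → type string


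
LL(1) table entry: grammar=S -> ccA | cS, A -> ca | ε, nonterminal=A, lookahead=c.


For [A, c]: 'c' ∈ FIRST(ca)
Entry: A -> ca


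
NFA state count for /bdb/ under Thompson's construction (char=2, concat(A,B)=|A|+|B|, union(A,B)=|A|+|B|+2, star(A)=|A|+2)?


Syntax tree has 3 char leaf(s), 0 union(s), 0 star(s)
chars contribute 3×2 = 6; each union adds +2; each star adds +2
Total: 6 + 0 + 0 = 6 states


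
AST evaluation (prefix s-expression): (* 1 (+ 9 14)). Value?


Evaluate inner: (+ 9 14) = 23
Evaluate root: (* 1 23) = 23
Result: 23


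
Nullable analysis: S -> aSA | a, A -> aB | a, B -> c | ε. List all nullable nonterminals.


A nonterminal is nullable iff some alternative derives ε (directly, or every symbol in it is nullable)
Nullable: {B}


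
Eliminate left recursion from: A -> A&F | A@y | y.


Left-recursive alternatives: A&F, A@y; non-recursive: y
Introduce A': A -> yA', A' -> &FA' | @yA' | ε


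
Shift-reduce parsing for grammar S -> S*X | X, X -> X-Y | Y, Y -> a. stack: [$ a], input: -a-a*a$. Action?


'a' on top is the handle for Y -> a
Action: reduce (Y -> a)


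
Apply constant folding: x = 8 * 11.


8 * 11 = 88 at compile time
Optimized: x = 88


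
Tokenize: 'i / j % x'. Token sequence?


Scan left to right, longest-match per lexeme
Tokens: ID(i), OP(/), ID(j), OP(%), ID(x)


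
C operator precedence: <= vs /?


'/' is multiplicative (level 10); '<=' is relational (level 7)
Higher level binds tighter
'/' has higher precedence than '<='


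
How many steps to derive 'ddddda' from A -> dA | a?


Derivation: A => dA => ddA => dddA => ddddA => dddddA => ddddda
Steps: 6


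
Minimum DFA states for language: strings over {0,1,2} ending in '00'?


Track the longest suffix of input matching a prefix of '00': 3 classes (prefixes of length 0..2)
Minimal DFA: 3 states


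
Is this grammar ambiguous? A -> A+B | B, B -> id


precedence layered via separate nonterminal B: deterministic
Unambiguous


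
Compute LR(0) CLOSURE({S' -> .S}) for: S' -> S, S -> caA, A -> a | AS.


Start: S' -> .S
For each item with dot before a nonterminal B, add B -> .γ for every B-production
Closure: [S' -> .S, S -> .caA]


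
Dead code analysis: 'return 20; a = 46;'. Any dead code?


statement follows a return and is unreachable
Dead: 'a = 46'


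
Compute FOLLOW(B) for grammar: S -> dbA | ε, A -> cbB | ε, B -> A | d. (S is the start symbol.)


$ ∈ FOLLOW(S). For each A -> αBβ: add FIRST(β)\{ε} to FOLLOW(B); if β nullable, add FOLLOW(A).
FOLLOW(B) = {$}


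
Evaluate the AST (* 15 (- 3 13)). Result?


Evaluate inner: (- 3 13) = -10
Evaluate root: (* 15 -10) = -150
Result: -150


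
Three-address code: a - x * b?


Break into single-operator statements:
t1 = x * b
t2 = a - t1


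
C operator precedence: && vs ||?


'&&' is logical AND (level 2); '||' is logical OR (level 1)
Higher level binds tighter
'&&' has higher precedence than '||'


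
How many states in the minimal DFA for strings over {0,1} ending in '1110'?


Track the longest suffix of input matching a prefix of '1110': 5 classes (prefixes of length 0..4)
Minimal DFA: 5 states


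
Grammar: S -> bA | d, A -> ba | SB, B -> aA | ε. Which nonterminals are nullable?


A nonterminal is nullable iff some alternative derives ε (directly, or every symbol in it is nullable)
Nullable: {B}


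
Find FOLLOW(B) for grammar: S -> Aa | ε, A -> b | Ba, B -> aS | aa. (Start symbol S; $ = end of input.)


$ ∈ FOLLOW(S). For each A -> αBβ: add FIRST(β)\{ε} to FOLLOW(B); if β nullable, add FOLLOW(A).
FOLLOW(B) = {a}


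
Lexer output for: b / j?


Scan left to right, longest-match per lexeme
Tokens: ID(b), OP(/), ID(j)


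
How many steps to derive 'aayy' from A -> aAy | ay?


Derivation: A => aAy => aayy
Steps: 2


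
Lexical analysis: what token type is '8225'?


Pattern: digits only
Type: INTEGER_LITERAL


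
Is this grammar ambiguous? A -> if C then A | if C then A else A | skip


dangling else: 'if C then if C then skip else skip' parses two ways
Ambiguous


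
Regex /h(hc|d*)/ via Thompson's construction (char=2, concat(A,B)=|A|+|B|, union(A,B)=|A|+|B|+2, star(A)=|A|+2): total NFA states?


Syntax tree has 4 char leaf(s), 1 union(s), 1 star(s)
chars contribute 4×2 = 8; each union adds +2; each star adds +2
Total: 8 + 2 + 2 = 12 states


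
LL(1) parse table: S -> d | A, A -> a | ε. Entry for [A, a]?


For [A, a]: 'a' ∈ FIRST(a)
Entry: A -> a


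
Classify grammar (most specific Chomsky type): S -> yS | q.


Right-linear: every RHS is a terminal or a terminal followed by one nonterminal
Classification: Type 3 (Regular)


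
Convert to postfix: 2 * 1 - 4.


Left to right (same or higher precedence on left)
Postfix: 2 1 * 4 -


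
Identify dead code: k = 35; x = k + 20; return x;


k is read by x's definition; x is returned
No dead code


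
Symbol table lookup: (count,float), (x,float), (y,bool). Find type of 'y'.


Lookup 'y' → type bool


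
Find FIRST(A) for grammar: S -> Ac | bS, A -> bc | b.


Per alternative of A: FIRST(bc) = {b}; FIRST(b) = {b}
FIRST(A) = {b}


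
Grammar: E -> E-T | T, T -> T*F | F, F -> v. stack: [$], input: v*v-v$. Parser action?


no handle on stack; shift 'v'
Action: shift


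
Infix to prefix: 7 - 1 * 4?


'*' binds tighter: tree is (- 7 (* 1 4))
Prefix: - 7 * 1 4


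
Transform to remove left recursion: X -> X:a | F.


Left-recursive alternatives: X:a; non-recursive: F
Introduce X': X -> FX', X' -> :aX' | ε


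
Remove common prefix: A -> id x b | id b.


Common prefix: 'id'
Factored: A -> id A', A' -> x b | b


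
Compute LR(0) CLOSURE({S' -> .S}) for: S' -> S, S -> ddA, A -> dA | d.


Start: S' -> .S
For each item with dot before a nonterminal B, add B -> .γ for every B-production
Closure: [S' -> .S, S -> .ddA]


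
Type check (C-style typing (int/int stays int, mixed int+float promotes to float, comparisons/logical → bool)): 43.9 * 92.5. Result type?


Operand types: float * float
Rule: mixed int/float promotes to float; int/int stays int
Result type: float


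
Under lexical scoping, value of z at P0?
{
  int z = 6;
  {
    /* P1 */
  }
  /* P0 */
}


z declared in the same block as P0
z = 6


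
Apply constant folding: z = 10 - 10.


10 - 10 = 0 at compile time
Optimized: z = 0


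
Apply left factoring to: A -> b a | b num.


Common prefix: 'b'
Factored: A -> b A', A' -> a | num


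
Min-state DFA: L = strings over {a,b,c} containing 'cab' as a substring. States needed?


KMP-style automaton: 3 progress states + 1 absorbing accept = 4
Minimal DFA: 4 states


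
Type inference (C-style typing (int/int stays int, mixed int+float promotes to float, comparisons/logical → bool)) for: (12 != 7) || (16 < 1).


Operand types: bool || bool
Rule: logical operators take bool operands and yield bool
Result type: bool


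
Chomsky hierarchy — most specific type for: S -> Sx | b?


Left-linear: every RHS is a terminal or one nonterminal followed by a terminal
Classification: Type 3 (Regular)


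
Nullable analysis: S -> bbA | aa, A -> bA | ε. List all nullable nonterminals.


A nonterminal is nullable iff some alternative derives ε (directly, or every symbol in it is nullable)
Nullable: {A}


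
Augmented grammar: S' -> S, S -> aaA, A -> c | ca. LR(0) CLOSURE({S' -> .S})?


Start: S' -> .S
For each item with dot before a nonterminal B, add B -> .γ for every B-production
Closure: [S' -> .S, S -> .aaA]


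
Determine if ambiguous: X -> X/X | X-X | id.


'id/id-id' has two parse trees (no precedence encoded between / and -)
Ambiguous


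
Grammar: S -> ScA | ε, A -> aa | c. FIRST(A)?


Per alternative of A: FIRST(aa) = {a}; FIRST(c) = {c}
FIRST(A) = {a, c}


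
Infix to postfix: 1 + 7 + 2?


Left to right (same or higher precedence on left)
Postfix: 1 7 + 2 +


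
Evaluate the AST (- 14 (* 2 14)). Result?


Evaluate inner: (* 2 14) = 28
Evaluate root: (- 14 28) = -14
Result: -14


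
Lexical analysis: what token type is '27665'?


Pattern: digits only
Type: INTEGER_LITERAL


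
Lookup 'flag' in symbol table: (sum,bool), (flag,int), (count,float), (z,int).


Lookup 'flag' → type int


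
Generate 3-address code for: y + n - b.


Break into single-operator statements:
t1 = y + n
t2 = t1 - b


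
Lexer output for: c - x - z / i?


Scan left to right, longest-match per lexeme
Tokens: ID(c), OP(-), ID(x), OP(-), ID(z), OP(/), ID(i)


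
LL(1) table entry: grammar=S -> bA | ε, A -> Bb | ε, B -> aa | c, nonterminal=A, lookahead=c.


For [A, c]: 'c' ∈ FIRST(Bb)
Entry: A -> Bb


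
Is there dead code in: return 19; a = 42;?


statement follows a return and is unreachable
Dead: 'a = 42'


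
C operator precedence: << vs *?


'*' is multiplicative (level 10); '<<' is shift (level 8)
Higher level binds tighter
'*' has higher precedence than '<<'


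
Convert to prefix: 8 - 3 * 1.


'*' binds tighter: tree is (- 8 (* 3 1))
Prefix: - 8 * 3 1


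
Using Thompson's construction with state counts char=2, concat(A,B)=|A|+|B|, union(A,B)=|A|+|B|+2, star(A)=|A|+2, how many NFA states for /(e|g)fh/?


Syntax tree has 4 char leaf(s), 1 union(s), 0 star(s)
chars contribute 4×2 = 8; each union adds +2; each star adds +2
Total: 8 + 2 + 0 = 10 states


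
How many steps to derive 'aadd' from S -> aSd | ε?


Derivation: S => aSd => aaSdd => aadd
Steps: 3


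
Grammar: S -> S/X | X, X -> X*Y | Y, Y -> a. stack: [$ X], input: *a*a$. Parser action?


shift '*' to continue X -> X*Y
Action: shift


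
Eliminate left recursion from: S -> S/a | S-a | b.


Left-recursive alternatives: S/a, S-a; non-recursive: b
Introduce S': S -> bS', S' -> /aS' | -aS' | ε


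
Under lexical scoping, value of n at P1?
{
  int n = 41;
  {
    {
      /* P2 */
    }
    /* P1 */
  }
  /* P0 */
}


P1's block does not declare n; resolves to the enclosing declaration at depth 0
n = 41


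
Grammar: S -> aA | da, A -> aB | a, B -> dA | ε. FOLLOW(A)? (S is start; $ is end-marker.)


$ ∈ FOLLOW(S). For each A -> αBβ: add FIRST(β)\{ε} to FOLLOW(B); if β nullable, add FOLLOW(A).
FOLLOW(A) = {$}


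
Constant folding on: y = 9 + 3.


9 + 3 = 12 at compile time
Optimized: y = 12


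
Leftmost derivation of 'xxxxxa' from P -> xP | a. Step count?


Derivation: P => xP => xxP => xxxP => xxxxP => xxxxxP => xxxxxa
Steps: 6


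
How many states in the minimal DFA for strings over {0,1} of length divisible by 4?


Track length mod 4: states 0..3, accept at 0
Minimal DFA: 4 states


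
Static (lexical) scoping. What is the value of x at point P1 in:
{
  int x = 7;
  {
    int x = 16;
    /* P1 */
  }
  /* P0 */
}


x declared in the same block as P1
x = 16


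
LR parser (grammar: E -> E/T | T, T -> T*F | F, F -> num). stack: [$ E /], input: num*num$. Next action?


no handle ('E/' is not any RHS); shift 'num'
Action: shift


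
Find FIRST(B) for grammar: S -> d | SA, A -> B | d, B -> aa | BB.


Per alternative of B: FIRST(aa) = {a}; FIRST(BB) = {a}
FIRST(B) = {a}


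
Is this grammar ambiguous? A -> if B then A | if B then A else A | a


dangling else: 'if B then if B then a else a' parses two ways
Ambiguous


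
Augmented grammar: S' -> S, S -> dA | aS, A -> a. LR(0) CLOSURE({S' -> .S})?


Start: S' -> .S
For each item with dot before a nonterminal B, add B -> .γ for every B-production
Closure: [S' -> .S, S -> .dA, S -> .aS]


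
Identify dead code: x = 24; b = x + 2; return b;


x is read by b's definition; b is returned
No dead code


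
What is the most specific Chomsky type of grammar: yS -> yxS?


LHS has context (more than one symbol) and |LHS| ≤ |RHS|
Classification: Type 1 (Context-Sensitive)


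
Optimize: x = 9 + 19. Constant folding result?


9 + 19 = 28 at compile time
Optimized: x = 28


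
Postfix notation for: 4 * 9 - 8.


Left to right (same or higher precedence on left)
Postfix: 4 9 * 8 -


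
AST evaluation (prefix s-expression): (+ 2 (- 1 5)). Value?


Evaluate inner: (- 1 5) = -4
Evaluate root: (+ 2 -4) = -2
Result: -2


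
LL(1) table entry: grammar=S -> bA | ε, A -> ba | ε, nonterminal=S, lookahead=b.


For [S, b]: 'b' ∈ FIRST(bA)
Entry: S -> bA


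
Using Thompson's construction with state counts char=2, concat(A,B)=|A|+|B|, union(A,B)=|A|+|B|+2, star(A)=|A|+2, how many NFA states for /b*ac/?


Syntax tree has 3 char leaf(s), 0 union(s), 1 star(s)
chars contribute 3×2 = 6; each union adds +2; each star adds +2
Total: 6 + 0 + 2 = 8 states


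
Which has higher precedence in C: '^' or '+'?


'+' is additive (level 9); '^' is bitwise XOR (level 4)
Higher level binds tighter
'+' has higher precedence than '^'


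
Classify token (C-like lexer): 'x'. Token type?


Pattern: letter/underscore followed by alphanumerics, not a keyword
Type: IDENTIFIER


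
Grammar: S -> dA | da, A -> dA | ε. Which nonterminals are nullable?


A nonterminal is nullable iff some alternative derives ε (directly, or every symbol in it is nullable)
Nullable: {A}


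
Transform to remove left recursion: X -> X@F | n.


Left-recursive alternatives: X@F; non-recursive: n
Introduce X': X -> nX', X' -> @FX' | ε


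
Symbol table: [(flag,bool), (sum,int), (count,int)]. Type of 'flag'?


Lookup 'flag' → type bool


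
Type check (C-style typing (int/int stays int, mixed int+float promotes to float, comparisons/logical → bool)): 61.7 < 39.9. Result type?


Operand types: float < float
Rule: comparison yields bool
Result type: bool


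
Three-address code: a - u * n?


Break into single-operator statements:
t1 = u * n
t2 = a - t1


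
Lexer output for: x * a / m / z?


Scan left to right, longest-match per lexeme
Tokens: ID(x), OP(*), ID(a), OP(/), ID(m), OP(/), ID(z)


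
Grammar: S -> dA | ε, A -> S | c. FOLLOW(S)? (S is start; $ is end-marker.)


$ ∈ FOLLOW(S). For each A -> αBβ: add FIRST(β)\{ε} to FOLLOW(B); if β nullable, add FOLLOW(A).
FOLLOW(S) = {$}


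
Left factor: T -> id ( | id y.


Common prefix: 'id'
Factored: T -> id T', T' -> ( | y


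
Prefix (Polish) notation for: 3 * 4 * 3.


left-to-right (same/higher precedence on left): tree is (* (* 3 4) 3)
Prefix: * * 3 4 3


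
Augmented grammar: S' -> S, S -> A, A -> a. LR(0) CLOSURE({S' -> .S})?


Start: S' -> .S
For each item with dot before a nonterminal B, add B -> .γ for every B-production
Closure: [S' -> .S, S -> .A, A -> .a]


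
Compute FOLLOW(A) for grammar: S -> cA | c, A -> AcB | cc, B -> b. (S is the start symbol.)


$ ∈ FOLLOW(S). For each A -> αBβ: add FIRST(β)\{ε} to FOLLOW(B); if β nullable, add FOLLOW(A).
FOLLOW(A) = {$, c}


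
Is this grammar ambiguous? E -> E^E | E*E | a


'a^a*a' has two parse trees (no precedence encoded between ^ and *)
Ambiguous


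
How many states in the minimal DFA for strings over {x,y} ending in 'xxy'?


Track the longest suffix of input matching a prefix of 'xxy': 4 classes (prefixes of length 0..3)
Minimal DFA: 4 states


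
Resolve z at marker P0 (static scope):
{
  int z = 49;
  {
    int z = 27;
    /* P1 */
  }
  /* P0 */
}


z declared in the same block as P0
z = 49


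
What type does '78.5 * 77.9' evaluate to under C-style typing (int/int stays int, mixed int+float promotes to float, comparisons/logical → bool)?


Operand types: float * float
Rule: mixed int/float promotes to float; int/int stays int
Result type: float


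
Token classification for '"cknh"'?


Pattern: double-quoted sequence
Type: STRING_LITERAL


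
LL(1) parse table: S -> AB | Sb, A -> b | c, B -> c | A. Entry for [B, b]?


For [B, b]: 'b' ∈ FIRST(A)
Entry: B -> A


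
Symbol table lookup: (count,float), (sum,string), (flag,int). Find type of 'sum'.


Lookup 'sum' → type string


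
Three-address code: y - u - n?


Break into single-operator statements:
t1 = y - u
t2 = t1 - n


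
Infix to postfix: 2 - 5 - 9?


Left to right (same or higher precedence on left)
Postfix: 2 5 - 9 -


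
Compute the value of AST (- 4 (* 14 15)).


Evaluate inner: (* 14 15) = 210
Evaluate root: (- 4 210) = -206
Result: -206


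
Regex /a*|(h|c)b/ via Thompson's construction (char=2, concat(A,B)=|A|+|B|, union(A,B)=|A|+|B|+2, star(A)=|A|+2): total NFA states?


Syntax tree has 4 char leaf(s), 2 union(s), 1 star(s)
chars contribute 4×2 = 8; each union adds +2; each star adds +2
Total: 8 + 4 + 2 = 14 states


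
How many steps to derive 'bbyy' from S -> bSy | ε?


Derivation: S => bSy => bbSyy => bbyy
Steps: 3


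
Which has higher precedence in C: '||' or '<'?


'<' is relational (level 7); '||' is logical OR (level 1)
Higher level binds tighter
'<' has higher precedence than '||'


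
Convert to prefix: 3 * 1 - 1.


left-to-right (same/higher precedence on left): tree is (- (* 3 1) 1)
Prefix: - * 3 1 1


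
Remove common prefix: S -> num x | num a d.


Common prefix: 'num'
Factored: S -> num S', S' -> x | a d


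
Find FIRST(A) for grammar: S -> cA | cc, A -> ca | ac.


Per alternative of A: FIRST(ca) = {c}; FIRST(ac) = {a}
FIRST(A) = {a, c}


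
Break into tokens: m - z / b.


Scan left to right, longest-match per lexeme
Tokens: ID(m), OP(-), ID(z), OP(/), ID(b)


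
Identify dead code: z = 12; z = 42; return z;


first assignment to z is overwritten before any read
Dead: 'z = 12'


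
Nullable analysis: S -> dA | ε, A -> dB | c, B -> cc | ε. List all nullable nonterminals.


A nonterminal is nullable iff some alternative derives ε (directly, or every symbol in it is nullable)
Nullable: {B, S}


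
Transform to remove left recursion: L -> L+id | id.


Left-recursive alternatives: L+id; non-recursive: id
Introduce L': L -> idL', L' -> +idL' | ε


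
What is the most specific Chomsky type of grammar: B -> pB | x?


Right-linear: every RHS is a terminal or a terminal followed by one nonterminal
Classification: Type 3 (Regular)


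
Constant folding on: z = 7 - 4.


7 - 4 = 3 at compile time
Optimized: z = 3


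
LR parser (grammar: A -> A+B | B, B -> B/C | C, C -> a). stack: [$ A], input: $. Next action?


start symbol A on stack, input exhausted
Action: accept


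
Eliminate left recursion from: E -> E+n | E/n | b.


Left-recursive alternatives: E+n, E/n; non-recursive: b
Introduce E': E -> bE', E' -> +nE' | /nE' | ε
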